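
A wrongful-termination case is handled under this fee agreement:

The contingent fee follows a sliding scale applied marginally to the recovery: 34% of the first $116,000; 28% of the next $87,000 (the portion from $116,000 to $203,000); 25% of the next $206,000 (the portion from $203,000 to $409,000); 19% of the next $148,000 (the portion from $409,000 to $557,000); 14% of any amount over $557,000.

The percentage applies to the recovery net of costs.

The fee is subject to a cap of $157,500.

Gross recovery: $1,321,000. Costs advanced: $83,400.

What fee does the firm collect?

$157,500.00

Fee base (net of costs): $1,321,000 − $83,400 = $1,237,600
First $116,000 at 34% = $39,440.00
Next $87,000 at 28% = $24,360.00
Next $206,000 at 25% = $51,500.00
Next $148,000 at 19% = $28,120.00
Remaining $680,600 at 14% = $95,284.00
Fee: $39,440.00 + $24,360.00 + $51,500.00 + $28,120.00 + $95,284.00 = $238,704.00
$238,704.00 exceeds the $157,500 cap, so the fee is capped at $157,500.00.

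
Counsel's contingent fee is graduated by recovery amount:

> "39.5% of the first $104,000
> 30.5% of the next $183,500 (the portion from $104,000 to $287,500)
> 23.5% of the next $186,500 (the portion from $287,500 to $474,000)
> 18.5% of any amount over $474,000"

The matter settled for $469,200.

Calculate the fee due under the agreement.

First $104,000 at 39.5% = $41,080.00
Next $183,500 at 30.5% = $55,967.50
Remaining $181,700 at 23.5% = $42,699.50
Fee: $41,080.00 + $55,967.50 + $42,699.50 = $139,747.00

$139,747.00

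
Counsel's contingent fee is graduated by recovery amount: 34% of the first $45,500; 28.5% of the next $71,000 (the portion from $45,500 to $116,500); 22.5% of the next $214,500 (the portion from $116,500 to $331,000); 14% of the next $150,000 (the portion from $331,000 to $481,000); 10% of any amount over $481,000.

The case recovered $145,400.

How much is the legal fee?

First $45,500 at 34% = $15,470.00
Next $71,000 at 28.5% = $20,235.00
Remaining $28,900 at 22.5% = $6,502.50
Fee: $15,470.00 + $20,235.00 + $6,502.50 = $42,207.50

$42,207.50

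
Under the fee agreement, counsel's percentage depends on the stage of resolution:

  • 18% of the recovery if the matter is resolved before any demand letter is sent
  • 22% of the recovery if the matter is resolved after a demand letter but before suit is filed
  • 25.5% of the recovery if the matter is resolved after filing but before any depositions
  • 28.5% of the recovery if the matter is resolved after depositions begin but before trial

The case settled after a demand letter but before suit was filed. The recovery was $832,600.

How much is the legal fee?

$183,172.00

The matter settled after a demand letter but before suit was filed, so the 22% rate applies.
$832,600 × 22% = $183,172.00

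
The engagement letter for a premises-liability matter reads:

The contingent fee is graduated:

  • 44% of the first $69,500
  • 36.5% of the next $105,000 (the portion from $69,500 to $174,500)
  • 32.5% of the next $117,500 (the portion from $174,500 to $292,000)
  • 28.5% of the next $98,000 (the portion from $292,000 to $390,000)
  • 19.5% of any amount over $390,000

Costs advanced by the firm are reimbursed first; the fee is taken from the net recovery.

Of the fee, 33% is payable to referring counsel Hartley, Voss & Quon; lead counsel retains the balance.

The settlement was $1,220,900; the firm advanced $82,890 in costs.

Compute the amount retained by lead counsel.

$188,192.58

Fee base (net of costs): $1,220,900 − $82,890 = $1,138,010
First $69,500 at 44% = $30,580.00
Next $105,000 at 36.5% = $38,325.00
Next $117,500 at 32.5% = $38,187.50
Next $98,000 at 28.5% = $27,930.00
Remaining $748,010 at 19.5% = $145,861.95
Fee: $30,580.00 + $38,325.00 + $38,187.50 + $27,930.00 + $145,861.95 = $280,884.45
Referral share: 33% of $280,884.45 = $92,691.87; lead counsel retains $280,884.45 − $92,691.87 = $188,192.58.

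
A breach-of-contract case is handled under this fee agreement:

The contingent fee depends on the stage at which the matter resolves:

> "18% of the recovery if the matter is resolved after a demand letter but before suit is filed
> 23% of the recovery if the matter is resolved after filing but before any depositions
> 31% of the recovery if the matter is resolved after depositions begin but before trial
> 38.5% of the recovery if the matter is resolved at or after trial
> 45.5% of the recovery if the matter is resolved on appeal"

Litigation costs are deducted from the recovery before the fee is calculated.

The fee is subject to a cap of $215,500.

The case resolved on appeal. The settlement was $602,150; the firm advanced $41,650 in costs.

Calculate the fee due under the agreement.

$215,500.00

Fee base (net of costs): $602,150 − $41,650 = $560,500
The matter resolved on appeal, so the 45.5% rate applies.
$560,500 × 45.5% = $255,027.50
$255,027.50 exceeds the $215,500 cap, so the fee is capped at $215,500.00.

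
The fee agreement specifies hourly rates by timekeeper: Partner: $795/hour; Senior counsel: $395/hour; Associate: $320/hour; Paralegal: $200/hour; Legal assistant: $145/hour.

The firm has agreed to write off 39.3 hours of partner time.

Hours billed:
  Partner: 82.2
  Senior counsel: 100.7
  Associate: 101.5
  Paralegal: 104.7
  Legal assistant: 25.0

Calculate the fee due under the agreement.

$130,927.00

Partner: 82.2 × $795 = $65,349.00
Senior counsel: 100.7 × $395 = $39,776.50
Associate: 101.5 × $320 = $32,480.00
Paralegal: 104.7 × $200 = $20,940.00
Legal assistant: 25.0 × $145 = $3,625.00
Subtotal: $162,170.50
Write-off: 39.3 × $795 = $31,243.50
Total: $162,170.50 − $31,243.50 = $130,927.00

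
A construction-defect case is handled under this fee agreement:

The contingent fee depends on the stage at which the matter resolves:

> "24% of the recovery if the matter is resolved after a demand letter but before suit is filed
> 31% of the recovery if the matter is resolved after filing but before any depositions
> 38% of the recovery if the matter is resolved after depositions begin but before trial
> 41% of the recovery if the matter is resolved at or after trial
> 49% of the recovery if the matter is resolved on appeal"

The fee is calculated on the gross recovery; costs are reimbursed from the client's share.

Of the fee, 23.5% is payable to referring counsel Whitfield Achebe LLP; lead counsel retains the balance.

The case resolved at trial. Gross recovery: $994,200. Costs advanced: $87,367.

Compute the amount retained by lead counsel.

$311,830.83

Fee base is the gross recovery, $994,200; costs are reimbursed separately.
The matter resolved at trial, so the 41% rate applies.
$994,200 × 41% = $407,622.00
Referral share: 23.5% of $407,622.00 = $95,791.17; lead counsel retains $407,622.00 − $95,791.17 = $311,830.83.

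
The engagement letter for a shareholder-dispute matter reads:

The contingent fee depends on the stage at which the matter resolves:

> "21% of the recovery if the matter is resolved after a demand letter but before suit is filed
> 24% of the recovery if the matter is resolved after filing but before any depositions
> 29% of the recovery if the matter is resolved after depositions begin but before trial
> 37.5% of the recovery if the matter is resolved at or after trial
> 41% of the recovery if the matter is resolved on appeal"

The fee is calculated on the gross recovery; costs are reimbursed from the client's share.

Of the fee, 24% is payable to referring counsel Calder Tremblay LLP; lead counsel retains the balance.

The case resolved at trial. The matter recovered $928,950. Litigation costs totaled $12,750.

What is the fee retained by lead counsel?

Fee base is the gross recovery, $928,950; costs are reimbursed separately.
The matter resolved at trial, so the 37.5% rate applies.
$928,950 × 37.5% = $348,356.25
Referral share: 24% of $348,356.25 = $83,605.50; lead counsel retains $348,356.25 − $83,605.50 = $264,750.75.

$264,750.75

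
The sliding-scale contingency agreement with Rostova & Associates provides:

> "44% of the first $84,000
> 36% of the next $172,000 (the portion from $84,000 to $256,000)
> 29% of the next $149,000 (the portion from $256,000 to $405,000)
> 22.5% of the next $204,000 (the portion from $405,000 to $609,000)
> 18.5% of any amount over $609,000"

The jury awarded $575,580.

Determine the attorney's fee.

First $84,000 at 44% = $36,960.00
Next $172,000 at 36% = $61,920.00
Next $149,000 at 29% = $43,210.00
Remaining $170,580 at 22.5% = $38,380.50
Fee: $36,960.00 + $61,920.00 + $43,210.00 + $38,380.50 = $180,470.50

$180,470.50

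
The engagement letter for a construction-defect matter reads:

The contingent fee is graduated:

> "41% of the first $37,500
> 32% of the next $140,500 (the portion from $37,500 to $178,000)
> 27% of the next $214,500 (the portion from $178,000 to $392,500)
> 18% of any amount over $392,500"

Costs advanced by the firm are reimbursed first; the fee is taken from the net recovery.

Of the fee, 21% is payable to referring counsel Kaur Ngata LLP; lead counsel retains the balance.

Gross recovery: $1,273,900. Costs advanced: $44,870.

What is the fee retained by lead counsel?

Fee base (net of costs): $1,273,900 − $44,870 = $1,229,030
First $37,500 at 41% = $15,375.00
Next $140,500 at 32% = $44,960.00
Next $214,500 at 27% = $57,915.00
Remaining $836,530 at 18% = $150,575.40
Fee: $15,375.00 + $44,960.00 + $57,915.00 + $150,575.40 = $268,825.40
Referral share: 21% of $268,825.40 = $56,453.33; lead counsel retains $268,825.40 − $56,453.33 = $212,372.07.

$212,372.07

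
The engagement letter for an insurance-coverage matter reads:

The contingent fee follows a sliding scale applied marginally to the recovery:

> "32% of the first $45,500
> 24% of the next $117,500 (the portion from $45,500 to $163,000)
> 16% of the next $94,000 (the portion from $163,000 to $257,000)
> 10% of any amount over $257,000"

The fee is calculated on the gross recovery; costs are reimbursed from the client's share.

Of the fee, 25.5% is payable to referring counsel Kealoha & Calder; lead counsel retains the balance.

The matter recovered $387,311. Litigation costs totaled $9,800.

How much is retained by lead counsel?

Fee base is the gross recovery, $387,311; costs are reimbursed separately.
First $45,500 at 32% = $14,560.00
Next $117,500 at 24% = $28,200.00
Next $94,000 at 16% = $15,040.00
Remaining $130,311 at 10% = $13,031.10
Fee: $14,560.00 + $28,200.00 + $15,040.00 + $13,031.10 = $70,831.10
Referral share: 25.5% of $70,831.10 = $18,061.93; lead counsel retains $70,831.10 − $18,061.93 = $52,769.17.

$52,769.17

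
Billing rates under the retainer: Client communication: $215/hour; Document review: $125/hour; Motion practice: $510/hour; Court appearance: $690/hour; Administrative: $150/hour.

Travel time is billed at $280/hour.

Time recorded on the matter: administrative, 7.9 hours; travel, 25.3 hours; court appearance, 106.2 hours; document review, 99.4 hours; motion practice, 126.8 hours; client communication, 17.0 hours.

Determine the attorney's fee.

$162,295.00

Client communication: 17.0 × $215 = $3,655.00
Document review: 99.4 × $125 = $12,425.00
Motion practice: 126.8 × $510 = $64,668.00
Court appearance: 106.2 × $690 = $73,278.00
Administrative: 7.9 × $150 = $1,185.00
Subtotal: $3,655.00 + $12,425.00 + $64,668.00 + $73,278.00 + $1,185.00 = $155,211.00
Travel: 25.3 × $280 = $7,084.00
Total: $155,211.00 + $7,084.00 = $162,295.00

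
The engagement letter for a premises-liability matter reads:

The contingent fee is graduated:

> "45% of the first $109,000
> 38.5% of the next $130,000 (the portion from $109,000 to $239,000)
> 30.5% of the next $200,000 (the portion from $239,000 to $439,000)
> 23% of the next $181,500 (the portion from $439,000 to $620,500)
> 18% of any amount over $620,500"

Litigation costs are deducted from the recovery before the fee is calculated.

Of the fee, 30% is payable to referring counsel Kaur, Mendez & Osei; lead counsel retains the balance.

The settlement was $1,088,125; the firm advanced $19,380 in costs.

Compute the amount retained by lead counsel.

$197,770.37

Fee base (net of costs): $1,088,125 − $19,380 = $1,068,745
First $109,000 at 45% = $49,050.00
Next $130,000 at 38.5% = $50,050.00
Next $200,000 at 30.5% = $61,000.00
Next $181,500 at 23% = $41,745.00
Remaining $448,245 at 18% = $80,684.10
Fee: $49,050.00 + $50,050.00 + $61,000.00 + $41,745.00 + $80,684.10 = $282,529.10
Referral share: 30% of $282,529.10 = $84,758.73; lead counsel retains $282,529.10 − $84,758.73 = $197,770.37.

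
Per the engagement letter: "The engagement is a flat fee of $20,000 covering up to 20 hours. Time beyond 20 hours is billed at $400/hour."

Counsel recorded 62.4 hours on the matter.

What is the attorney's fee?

Flat fee: $20,000.00
Excess hours: 62.4 − 20 = 42.4
Overrun: 42.4 × $400 = $16,960.00
Total: $20,000.00 + $16,960.00 = $36,960.00

$36,960.00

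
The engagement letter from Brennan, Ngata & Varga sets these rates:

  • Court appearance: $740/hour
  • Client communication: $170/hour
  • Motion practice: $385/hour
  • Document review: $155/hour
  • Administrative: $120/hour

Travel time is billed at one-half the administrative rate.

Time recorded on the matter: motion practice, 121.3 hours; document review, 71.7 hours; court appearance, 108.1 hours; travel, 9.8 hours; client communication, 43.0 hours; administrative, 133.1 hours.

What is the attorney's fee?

$161,678.00

Court appearance: 108.1 × $740 = $79,994.00
Client communication: 43.0 × $170 = $7,310.00
Motion practice: 121.3 × $385 = $46,700.50
Document review: 71.7 × $155 = $11,113.50
Administrative: 133.1 × $120 = $15,972.00
Subtotal: $79,994.00 + $7,310.00 + $46,700.50 + $11,113.50 + $15,972.00 = $161,090.00
Travel: 9.8 × ($120 ÷ 2) = 9.8 × $60.00 = $588.00
Total: $161,090.00 + $588.00 = $161,678.00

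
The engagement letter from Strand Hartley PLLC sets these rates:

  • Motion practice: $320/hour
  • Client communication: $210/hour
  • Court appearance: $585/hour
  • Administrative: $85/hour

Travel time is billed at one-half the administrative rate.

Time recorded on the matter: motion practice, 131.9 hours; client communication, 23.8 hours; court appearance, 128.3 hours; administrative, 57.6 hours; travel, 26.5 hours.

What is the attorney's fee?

Motion practice: 131.9 × $320 = $42,208.00
Client communication: 23.8 × $210 = $4,998.00
Court appearance: 128.3 × $585 = $75,055.50
Administrative: 57.6 × $85 = $4,896.00
Subtotal: $42,208.00 + $4,998.00 + $75,055.50 + $4,896.00 = $127,157.50
Travel: 26.5 × ($85 ÷ 2) = 26.5 × $42.50 = $1,126.25
Total: $127,157.50 + $1,126.25 = $128,283.75

$128,283.75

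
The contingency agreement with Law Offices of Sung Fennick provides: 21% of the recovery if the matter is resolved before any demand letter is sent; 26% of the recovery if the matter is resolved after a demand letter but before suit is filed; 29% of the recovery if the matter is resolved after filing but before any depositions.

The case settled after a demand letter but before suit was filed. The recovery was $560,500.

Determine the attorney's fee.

The matter settled after a demand letter but before suit was filed, so the 26% rate applies.
$560,500 × 26% = $145,730.00

$145,730.00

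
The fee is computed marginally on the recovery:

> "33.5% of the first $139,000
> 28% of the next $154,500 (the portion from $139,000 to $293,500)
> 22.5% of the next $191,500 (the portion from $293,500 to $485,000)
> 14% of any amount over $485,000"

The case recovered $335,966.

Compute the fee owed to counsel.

$99,379.85

First $139,000 at 33.5% = $46,565.00
Next $154,500 at 28% = $43,260.00
Remaining $42,466 at 22.5% = $9,554.85
Fee: $46,565.00 + $43,260.00 + $9,554.85 = $99,379.85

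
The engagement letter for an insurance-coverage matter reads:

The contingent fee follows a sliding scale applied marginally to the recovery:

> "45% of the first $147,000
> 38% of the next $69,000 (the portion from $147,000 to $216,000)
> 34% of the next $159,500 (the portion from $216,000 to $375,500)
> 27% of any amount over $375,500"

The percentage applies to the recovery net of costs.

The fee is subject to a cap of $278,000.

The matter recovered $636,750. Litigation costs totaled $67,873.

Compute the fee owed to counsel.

Fee base (net of costs): $636,750 − $67,873 = $568,877
First $147,000 at 45% = $66,150.00
Next $69,000 at 38% = $26,220.00
Next $159,500 at 34% = $54,230.00
Remaining $193,377 at 27% = $52,211.79
Fee: $66,150.00 + $26,220.00 + $54,230.00 + $52,211.79 = $198,811.79
$198,811.79 is under the $278,000 cap.

$198,811.79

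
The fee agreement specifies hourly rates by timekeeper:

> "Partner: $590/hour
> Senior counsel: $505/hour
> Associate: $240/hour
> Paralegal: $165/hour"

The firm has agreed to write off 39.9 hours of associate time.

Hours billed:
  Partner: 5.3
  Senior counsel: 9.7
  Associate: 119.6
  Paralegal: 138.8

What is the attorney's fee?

$50,055.50

Partner: 5.3 × $590 = $3,127.00
Senior counsel: 9.7 × $505 = $4,898.50
Associate: 119.6 × $240 = $28,704.00
Paralegal: 138.8 × $165 = $22,902.00
Subtotal: $59,631.50
Write-off: 39.9 × $240 = $9,576.00
Total: $59,631.50 − $9,576.00 = $50,055.50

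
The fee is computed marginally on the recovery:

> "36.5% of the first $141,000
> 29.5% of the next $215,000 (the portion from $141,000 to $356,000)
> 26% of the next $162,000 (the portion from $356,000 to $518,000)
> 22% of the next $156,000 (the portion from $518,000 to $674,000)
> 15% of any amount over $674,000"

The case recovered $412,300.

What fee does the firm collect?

$129,528.00

First $141,000 at 36.5% = $51,465.00
Next $215,000 at 29.5% = $63,425.00
Remaining $56,300 at 26% = $14,638.00
Fee: $51,465.00 + $63,425.00 + $14,638.00 = $129,528.00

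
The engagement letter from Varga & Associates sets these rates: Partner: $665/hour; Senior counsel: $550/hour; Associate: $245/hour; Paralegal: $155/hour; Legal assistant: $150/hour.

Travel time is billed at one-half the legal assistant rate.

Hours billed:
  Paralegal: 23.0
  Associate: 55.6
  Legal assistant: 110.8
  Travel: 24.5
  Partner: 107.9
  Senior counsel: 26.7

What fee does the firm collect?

Partner: 107.9 × $665 = $71,753.50
Senior counsel: 26.7 × $550 = $14,685.00
Associate: 55.6 × $245 = $13,622.00
Paralegal: 23.0 × $155 = $3,565.00
Legal assistant: 110.8 × $150 = $16,620.00
Subtotal: $71,753.50 + $14,685.00 + $13,622.00 + $3,565.00 + $16,620.00 = $120,245.50
Travel: 24.5 × ($150 ÷ 2) = 24.5 × $75.00 = $1,837.50
Total: $120,245.50 + $1,837.50 = $122,083.00

$122,083.00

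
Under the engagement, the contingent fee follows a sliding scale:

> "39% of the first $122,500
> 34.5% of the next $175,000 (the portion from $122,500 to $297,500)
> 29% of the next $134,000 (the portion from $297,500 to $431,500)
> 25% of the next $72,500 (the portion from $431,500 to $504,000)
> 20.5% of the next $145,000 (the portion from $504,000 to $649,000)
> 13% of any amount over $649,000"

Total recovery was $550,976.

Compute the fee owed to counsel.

First $122,500 at 39% = $47,775.00
Next $175,000 at 34.5% = $60,375.00
Next $134,000 at 29% = $38,860.00
Next $72,500 at 25% = $18,125.00
Remaining $46,976 at 20.5% = $9,630.08
Fee: $47,775.00 + $60,375.00 + $38,860.00 + $18,125.00 + $9,630.08 = $174,765.08

$174,765.08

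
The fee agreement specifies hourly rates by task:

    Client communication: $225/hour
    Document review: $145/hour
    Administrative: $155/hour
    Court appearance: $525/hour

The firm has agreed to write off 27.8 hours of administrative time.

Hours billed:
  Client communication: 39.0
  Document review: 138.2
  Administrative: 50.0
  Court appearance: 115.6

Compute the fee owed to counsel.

$92,945.00

Client communication: 39.0 × $225 = $8,775.00
Document review: 138.2 × $145 = $20,039.00
Administrative: 50.0 × $155 = $7,750.00
Court appearance: 115.6 × $525 = $60,690.00
Subtotal: $97,254.00
Write-off: 27.8 × $155 = $4,309.00
Total: $97,254.00 − $4,309.00 = $92,945.00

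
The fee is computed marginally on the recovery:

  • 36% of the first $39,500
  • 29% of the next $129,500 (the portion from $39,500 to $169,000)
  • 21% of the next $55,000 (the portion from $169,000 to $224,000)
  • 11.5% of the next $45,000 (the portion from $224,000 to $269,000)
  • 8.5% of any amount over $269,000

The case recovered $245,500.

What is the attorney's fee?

$65,797.50

First $39,500 at 36% = $14,220.00
Next $129,500 at 29% = $37,555.00
Next $55,000 at 21% = $11,550.00
Remaining $21,500 at 11.5% = $2,472.50
Fee: $14,220.00 + $37,555.00 + $11,550.00 + $2,472.50 = $65,797.50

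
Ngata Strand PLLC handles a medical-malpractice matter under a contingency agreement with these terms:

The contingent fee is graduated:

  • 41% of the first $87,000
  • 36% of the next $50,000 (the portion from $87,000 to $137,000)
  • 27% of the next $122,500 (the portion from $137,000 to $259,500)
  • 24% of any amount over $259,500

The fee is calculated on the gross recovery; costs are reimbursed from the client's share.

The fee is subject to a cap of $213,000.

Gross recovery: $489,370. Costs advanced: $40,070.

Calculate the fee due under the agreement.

$141,913.80

Fee base is the gross recovery, $489,370; costs are reimbursed separately.
First $87,000 at 41% = $35,670.00
Next $50,000 at 36% = $18,000.00
Next $122,500 at 27% = $33,075.00
Remaining $229,870 at 24% = $55,168.80
Fee: $35,670.00 + $18,000.00 + $33,075.00 + $55,168.80 = $141,913.80
$141,913.80 is under the $213,000 cap.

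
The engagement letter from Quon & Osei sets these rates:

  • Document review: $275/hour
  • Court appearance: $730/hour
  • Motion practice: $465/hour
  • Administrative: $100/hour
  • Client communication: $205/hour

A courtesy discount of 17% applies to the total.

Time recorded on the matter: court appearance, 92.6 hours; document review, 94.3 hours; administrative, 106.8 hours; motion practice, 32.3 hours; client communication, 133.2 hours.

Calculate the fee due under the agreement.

$121,624.88

Document review: 94.3 × $275 = $25,932.50
Court appearance: 92.6 × $730 = $67,598.00
Motion practice: 32.3 × $465 = $15,019.50
Administrative: 106.8 × $100 = $10,680.00
Client communication: 133.2 × $205 = $27,306.00
Subtotal: $146,536.00
Less 17% discount: −$24,911.12
Total: $146,536.00 − $24,911.12 = $121,624.88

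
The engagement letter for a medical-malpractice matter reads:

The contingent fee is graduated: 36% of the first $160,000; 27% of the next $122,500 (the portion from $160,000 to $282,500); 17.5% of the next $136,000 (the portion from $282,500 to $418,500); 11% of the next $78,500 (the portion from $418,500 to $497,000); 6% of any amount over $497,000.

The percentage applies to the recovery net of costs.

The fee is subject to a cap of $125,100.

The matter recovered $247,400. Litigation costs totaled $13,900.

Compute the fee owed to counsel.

$77,445.00

Fee base (net of costs): $247,400 − $13,900 = $233,500
First $160,000 at 36% = $57,600.00
Remaining $73,500 at 27% = $19,845.00
Fee: $57,600.00 + $19,845.00 = $77,445.00
$77,445.00 is under the $125,100 cap.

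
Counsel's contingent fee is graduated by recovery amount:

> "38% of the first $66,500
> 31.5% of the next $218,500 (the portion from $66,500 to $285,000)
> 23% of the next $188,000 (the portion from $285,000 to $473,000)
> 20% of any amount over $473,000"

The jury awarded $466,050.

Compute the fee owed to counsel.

First $66,500 at 38% = $25,270.00
Next $218,500 at 31.5% = $68,827.50
Remaining $181,050 at 23% = $41,641.50
Fee: $25,270.00 + $68,827.50 + $41,641.50 = $135,739.00

$135,739.00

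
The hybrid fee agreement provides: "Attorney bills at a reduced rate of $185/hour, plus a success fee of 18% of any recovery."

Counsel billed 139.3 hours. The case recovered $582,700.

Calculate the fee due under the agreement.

$130,656.50

Hourly: 139.3 × $185 = $25,770.50
Success fee: 18% of $582,700 = $104,886.00
Total: $25,770.50 + $104,886.00 = $130,656.50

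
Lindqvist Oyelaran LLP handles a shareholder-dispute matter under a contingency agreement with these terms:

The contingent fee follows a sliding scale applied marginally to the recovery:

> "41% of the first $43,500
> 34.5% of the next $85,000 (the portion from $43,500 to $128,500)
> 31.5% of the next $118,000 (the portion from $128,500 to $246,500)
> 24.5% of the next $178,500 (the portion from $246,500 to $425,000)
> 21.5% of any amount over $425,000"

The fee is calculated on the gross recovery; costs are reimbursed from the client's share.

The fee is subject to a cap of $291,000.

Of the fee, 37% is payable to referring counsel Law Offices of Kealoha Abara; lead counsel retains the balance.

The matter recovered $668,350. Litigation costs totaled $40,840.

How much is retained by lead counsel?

$113,641.13

Fee base is the gross recovery, $668,350; costs are reimbursed separately.
First $43,500 at 41% = $17,835.00
Next $85,000 at 34.5% = $29,325.00
Next $118,000 at 31.5% = $37,170.00
Next $178,500 at 24.5% = $43,732.50
Remaining $243,350 at 21.5% = $52,320.25
Fee: $17,835.00 + $29,325.00 + $37,170.00 + $43,732.50 + $52,320.25 = $180,382.75
$180,382.75 is under the $291,000 cap.
Referral share: 37% of $180,382.75 = $66,741.62; lead counsel retains $180,382.75 − $66,741.62 = $113,641.13.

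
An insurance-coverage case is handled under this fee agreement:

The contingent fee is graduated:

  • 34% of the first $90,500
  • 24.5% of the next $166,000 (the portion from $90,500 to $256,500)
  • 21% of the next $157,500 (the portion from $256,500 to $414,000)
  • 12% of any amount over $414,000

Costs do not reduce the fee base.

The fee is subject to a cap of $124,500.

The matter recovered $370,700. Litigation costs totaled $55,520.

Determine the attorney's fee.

Fee base is the gross recovery, $370,700; costs are reimbursed separately.
First $90,500 at 34% = $30,770.00
Next $166,000 at 24.5% = $40,670.00
Remaining $114,200 at 21% = $23,982.00
Fee: $30,770.00 + $40,670.00 + $23,982.00 = $95,422.00
$95,422.00 is under the $124,500 cap.

$95,422.00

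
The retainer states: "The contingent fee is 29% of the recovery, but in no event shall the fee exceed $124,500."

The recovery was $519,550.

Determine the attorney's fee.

29% of $519,550 = $150,669.50
That exceeds the $124,500 cap, so the fee is capped at $124,500.

$124,500.00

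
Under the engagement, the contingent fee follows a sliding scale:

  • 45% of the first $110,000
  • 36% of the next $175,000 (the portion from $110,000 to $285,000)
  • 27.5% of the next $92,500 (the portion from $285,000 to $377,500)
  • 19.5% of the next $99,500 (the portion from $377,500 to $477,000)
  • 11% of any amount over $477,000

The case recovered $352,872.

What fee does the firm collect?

First $110,000 at 45% = $49,500.00
Next $175,000 at 36% = $63,000.00
Remaining $67,872 at 27.5% = $18,664.80
Fee: $49,500.00 + $63,000.00 + $18,664.80 = $131,164.80

$131,164.80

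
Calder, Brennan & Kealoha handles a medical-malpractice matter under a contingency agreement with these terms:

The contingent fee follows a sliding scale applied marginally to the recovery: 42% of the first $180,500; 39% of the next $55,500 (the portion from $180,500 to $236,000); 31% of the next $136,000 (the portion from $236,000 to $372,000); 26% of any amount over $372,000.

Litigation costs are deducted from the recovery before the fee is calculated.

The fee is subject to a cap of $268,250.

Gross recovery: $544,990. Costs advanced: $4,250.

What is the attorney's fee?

$183,487.40

Fee base (net of costs): $544,990 − $4,250 = $540,740
First $180,500 at 42% = $75,810.00
Next $55,500 at 39% = $21,645.00
Next $136,000 at 31% = $42,160.00
Remaining $168,740 at 26% = $43,872.40
Fee: $75,810.00 + $21,645.00 + $42,160.00 + $43,872.40 = $183,487.40
$183,487.40 is under the $268,250 cap.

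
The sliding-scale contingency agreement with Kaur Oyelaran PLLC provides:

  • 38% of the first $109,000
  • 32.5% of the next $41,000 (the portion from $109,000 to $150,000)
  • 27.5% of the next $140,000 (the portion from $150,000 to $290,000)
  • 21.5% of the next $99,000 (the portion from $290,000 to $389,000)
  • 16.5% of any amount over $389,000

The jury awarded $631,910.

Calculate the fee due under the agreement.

First $109,000 at 38% = $41,420.00
Next $41,000 at 32.5% = $13,325.00
Next $140,000 at 27.5% = $38,500.00
Next $99,000 at 21.5% = $21,285.00
Remaining $242,910 at 16.5% = $40,080.15
Fee: $41,420.00 + $13,325.00 + $38,500.00 + $21,285.00 + $40,080.15 = $154,610.15

$154,610.15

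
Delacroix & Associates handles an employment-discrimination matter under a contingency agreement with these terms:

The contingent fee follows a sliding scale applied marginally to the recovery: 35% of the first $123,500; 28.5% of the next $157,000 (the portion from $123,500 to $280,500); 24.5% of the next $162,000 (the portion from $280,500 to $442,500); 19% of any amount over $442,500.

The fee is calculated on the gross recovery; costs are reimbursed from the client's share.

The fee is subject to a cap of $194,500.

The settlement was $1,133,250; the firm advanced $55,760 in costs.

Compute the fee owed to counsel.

$194,500.00

Fee base is the gross recovery, $1,133,250; costs are reimbursed separately.
First $123,500 at 35% = $43,225.00
Next $157,000 at 28.5% = $44,745.00
Next $162,000 at 24.5% = $39,690.00
Remaining $690,750 at 19% = $131,242.50
Fee: $43,225.00 + $44,745.00 + $39,690.00 + $131,242.50 = $258,902.50
$258,902.50 exceeds the $194,500 cap, so the fee is capped at $194,500.00.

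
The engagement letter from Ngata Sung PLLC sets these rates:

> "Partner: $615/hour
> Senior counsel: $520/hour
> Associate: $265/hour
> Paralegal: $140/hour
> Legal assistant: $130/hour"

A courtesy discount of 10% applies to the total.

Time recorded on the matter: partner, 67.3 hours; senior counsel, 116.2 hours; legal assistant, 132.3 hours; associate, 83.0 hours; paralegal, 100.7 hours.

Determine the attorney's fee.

$139,594.95

Partner: 67.3 × $615 = $41,389.50
Senior counsel: 116.2 × $520 = $60,424.00
Associate: 83.0 × $265 = $21,995.00
Paralegal: 100.7 × $140 = $14,098.00
Legal assistant: 132.3 × $130 = $17,199.00
Subtotal: $155,105.50
Less 10% discount: −$15,510.55
Total: $155,105.50 − $15,510.55 = $139,594.95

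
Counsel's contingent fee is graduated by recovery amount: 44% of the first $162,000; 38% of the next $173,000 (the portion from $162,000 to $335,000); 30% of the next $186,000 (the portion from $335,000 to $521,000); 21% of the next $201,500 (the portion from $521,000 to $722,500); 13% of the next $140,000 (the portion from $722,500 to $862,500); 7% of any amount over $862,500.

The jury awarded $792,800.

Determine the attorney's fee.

$244,274.00

First $162,000 at 44% = $71,280.00
Next $173,000 at 38% = $65,740.00
Next $186,000 at 30% = $55,800.00
Next $201,500 at 21% = $42,315.00
Remaining $70,300 at 13% = $9,139.00
Fee: $71,280.00 + $65,740.00 + $55,800.00 + $42,315.00 + $9,139.00 = $244,274.00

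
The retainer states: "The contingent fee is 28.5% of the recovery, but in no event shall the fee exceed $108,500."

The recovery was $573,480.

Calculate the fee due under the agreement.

28.5% of $573,480 = $163,441.80
That exceeds the $108,500 cap, so the fee is capped at $108,500.

$108,500.00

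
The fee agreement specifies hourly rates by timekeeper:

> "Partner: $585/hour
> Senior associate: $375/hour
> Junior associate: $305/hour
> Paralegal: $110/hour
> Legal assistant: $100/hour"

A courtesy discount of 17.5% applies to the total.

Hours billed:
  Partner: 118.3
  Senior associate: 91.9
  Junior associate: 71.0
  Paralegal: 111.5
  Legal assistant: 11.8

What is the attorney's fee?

Partner: 118.3 × $585 = $69,205.50
Senior associate: 91.9 × $375 = $34,462.50
Junior associate: 71.0 × $305 = $21,655.00
Paralegal: 111.5 × $110 = $12,265.00
Legal assistant: 11.8 × $100 = $1,180.00
Subtotal: $138,768.00
Less 17.5% discount: −$24,284.40
Total: $138,768.00 − $24,284.40 = $114,483.60

$114,483.60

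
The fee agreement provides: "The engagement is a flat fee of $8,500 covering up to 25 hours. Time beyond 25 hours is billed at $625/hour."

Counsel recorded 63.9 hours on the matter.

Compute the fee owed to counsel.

Flat fee: $8,500.00
Excess hours: 63.9 − 25 = 38.9
Overrun: 38.9 × $625 = $24,312.50
Total: $8,500.00 + $24,312.50 = $32,812.50

$32,812.50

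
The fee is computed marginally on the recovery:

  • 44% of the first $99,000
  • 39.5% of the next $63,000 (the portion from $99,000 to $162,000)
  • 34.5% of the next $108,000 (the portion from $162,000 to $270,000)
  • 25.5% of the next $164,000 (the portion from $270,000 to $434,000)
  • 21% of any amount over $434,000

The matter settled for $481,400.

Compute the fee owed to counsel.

First $99,000 at 44% = $43,560.00
Next $63,000 at 39.5% = $24,885.00
Next $108,000 at 34.5% = $37,260.00
Next $164,000 at 25.5% = $41,820.00
Remaining $47,400 at 21% = $9,954.00
Fee: $43,560.00 + $24,885.00 + $37,260.00 + $41,820.00 + $9,954.00 = $157,479.00

$157,479.00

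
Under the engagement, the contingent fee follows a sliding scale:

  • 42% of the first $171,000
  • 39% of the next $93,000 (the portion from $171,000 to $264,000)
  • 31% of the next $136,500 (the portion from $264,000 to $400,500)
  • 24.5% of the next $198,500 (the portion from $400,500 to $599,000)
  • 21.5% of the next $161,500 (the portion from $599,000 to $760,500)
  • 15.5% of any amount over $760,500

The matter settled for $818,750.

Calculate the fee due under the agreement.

First $171,000 at 42% = $71,820.00
Next $93,000 at 39% = $36,270.00
Next $136,500 at 31% = $42,315.00
Next $198,500 at 24.5% = $48,632.50
Next $161,500 at 21.5% = $34,722.50
Remaining $58,250 at 15.5% = $9,028.75
Fee: $71,820.00 + $36,270.00 + $42,315.00 + $48,632.50 + $34,722.50 + $9,028.75 = $242,788.75

$242,788.75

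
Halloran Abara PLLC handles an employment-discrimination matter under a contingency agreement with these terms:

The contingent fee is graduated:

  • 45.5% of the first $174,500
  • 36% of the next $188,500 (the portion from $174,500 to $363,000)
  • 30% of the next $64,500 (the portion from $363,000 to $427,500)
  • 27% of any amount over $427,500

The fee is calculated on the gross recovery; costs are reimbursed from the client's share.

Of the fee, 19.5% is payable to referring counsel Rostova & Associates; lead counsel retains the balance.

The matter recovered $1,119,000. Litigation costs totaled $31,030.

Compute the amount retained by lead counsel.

Fee base is the gross recovery, $1,119,000; costs are reimbursed separately.
First $174,500 at 45.5% = $79,397.50
Next $188,500 at 36% = $67,860.00
Next $64,500 at 30% = $19,350.00
Remaining $691,500 at 27% = $186,705.00
Fee: $79,397.50 + $67,860.00 + $19,350.00 + $186,705.00 = $353,312.50
Referral share: 19.5% of $353,312.50 = $68,895.94; lead counsel retains $353,312.50 − $68,895.94 = $284,416.56.

$284,416.56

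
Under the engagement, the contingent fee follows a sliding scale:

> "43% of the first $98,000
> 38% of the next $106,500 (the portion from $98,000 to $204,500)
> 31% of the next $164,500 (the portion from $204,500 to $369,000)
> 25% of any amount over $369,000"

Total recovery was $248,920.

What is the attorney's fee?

First $98,000 at 43% = $42,140.00
Next $106,500 at 38% = $40,470.00
Remaining $44,420 at 31% = $13,770.20
Fee: $42,140.00 + $40,470.00 + $13,770.20 = $96,380.20

$96,380.20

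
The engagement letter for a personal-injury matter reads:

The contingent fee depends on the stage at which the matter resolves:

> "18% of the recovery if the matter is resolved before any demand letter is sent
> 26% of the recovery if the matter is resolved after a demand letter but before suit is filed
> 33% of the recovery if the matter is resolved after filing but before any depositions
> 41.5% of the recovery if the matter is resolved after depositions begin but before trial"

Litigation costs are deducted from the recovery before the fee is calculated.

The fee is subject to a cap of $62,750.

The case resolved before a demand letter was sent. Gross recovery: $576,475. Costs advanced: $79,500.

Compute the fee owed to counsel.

$62,750.00

Fee base (net of costs): $576,475 − $79,500 = $496,975
The matter resolved before a demand letter was sent, so the 18% rate applies.
$496,975 × 18% = $89,455.50
$89,455.50 exceeds the $62,750 cap, so the fee is capped at $62,750.00.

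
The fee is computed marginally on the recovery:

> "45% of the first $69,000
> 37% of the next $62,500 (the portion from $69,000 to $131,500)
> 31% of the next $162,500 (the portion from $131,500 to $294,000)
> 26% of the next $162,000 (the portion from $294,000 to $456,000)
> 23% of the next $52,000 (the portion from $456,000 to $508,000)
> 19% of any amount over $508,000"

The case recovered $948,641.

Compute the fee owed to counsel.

First $69,000 at 45% = $31,050.00
Next $62,500 at 37% = $23,125.00
Next $162,500 at 31% = $50,375.00
Next $162,000 at 26% = $42,120.00
Next $52,000 at 23% = $11,960.00
Remaining $440,641 at 19% = $83,721.79
Fee: $31,050.00 + $23,125.00 + $50,375.00 + $42,120.00 + $11,960.00 + $83,721.79 = $242,351.79

$242,351.79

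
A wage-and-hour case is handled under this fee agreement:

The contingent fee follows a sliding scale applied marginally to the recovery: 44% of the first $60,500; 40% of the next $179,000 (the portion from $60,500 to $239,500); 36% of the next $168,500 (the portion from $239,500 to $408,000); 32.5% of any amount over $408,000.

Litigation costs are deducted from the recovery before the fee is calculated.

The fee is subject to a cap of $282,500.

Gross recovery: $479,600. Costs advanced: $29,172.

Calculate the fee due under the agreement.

$172,669.10

Fee base (net of costs): $479,600 − $29,172 = $450,428
First $60,500 at 44% = $26,620.00
Next $179,000 at 40% = $71,600.00
Next $168,500 at 36% = $60,660.00
Remaining $42,428 at 32.5% = $13,789.10
Fee: $26,620.00 + $71,600.00 + $60,660.00 + $13,789.10 = $172,669.10
$172,669.10 is under the $282,500 cap.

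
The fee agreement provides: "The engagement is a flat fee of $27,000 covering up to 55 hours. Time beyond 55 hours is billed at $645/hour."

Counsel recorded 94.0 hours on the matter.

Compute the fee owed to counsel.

$52,155.00

Flat fee: $27,000.00
Excess hours: 94.0 − 55 = 39.0
Overrun: 39.0 × $645 = $25,155.00
Total: $27,000.00 + $25,155.00 = $52,155.00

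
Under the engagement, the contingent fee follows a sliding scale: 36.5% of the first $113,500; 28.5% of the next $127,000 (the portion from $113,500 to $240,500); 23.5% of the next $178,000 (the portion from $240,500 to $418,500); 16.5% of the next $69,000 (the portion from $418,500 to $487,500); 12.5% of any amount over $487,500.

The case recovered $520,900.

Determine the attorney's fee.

$135,012.50

First $113,500 at 36.5% = $41,427.50
Next $127,000 at 28.5% = $36,195.00
Next $178,000 at 23.5% = $41,830.00
Next $69,000 at 16.5% = $11,385.00
Remaining $33,400 at 12.5% = $4,175.00
Fee: $41,427.50 + $36,195.00 + $41,830.00 + $11,385.00 + $4,175.00 = $135,012.50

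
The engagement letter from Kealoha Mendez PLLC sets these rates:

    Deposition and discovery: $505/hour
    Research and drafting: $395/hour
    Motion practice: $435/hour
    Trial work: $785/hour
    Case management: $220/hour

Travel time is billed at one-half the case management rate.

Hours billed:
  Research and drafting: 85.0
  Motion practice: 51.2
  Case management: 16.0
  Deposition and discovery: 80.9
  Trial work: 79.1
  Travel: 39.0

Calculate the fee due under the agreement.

$166,605.00

Deposition and discovery: 80.9 × $505 = $40,854.50
Research and drafting: 85.0 × $395 = $33,575.00
Motion practice: 51.2 × $435 = $22,272.00
Trial work: 79.1 × $785 = $62,093.50
Case management: 16.0 × $220 = $3,520.00
Subtotal: $40,854.50 + $33,575.00 + $22,272.00 + $62,093.50 + $3,520.00 = $162,315.00
Travel: 39.0 × ($220 ÷ 2) = 39.0 × $110.00 = $4,290.00
Total: $162,315.00 + $4,290.00 = $166,605.00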